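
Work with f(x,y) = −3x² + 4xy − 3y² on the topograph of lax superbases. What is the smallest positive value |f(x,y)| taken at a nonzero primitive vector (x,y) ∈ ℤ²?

translate: b→2 (≡-4 mod 6), so (3,-4,3)→(3,2,2)
flip: (3,2,2)→(2,-2,3)
translate: b→2 (≡-2 mod 4), so (2,-2,3)→(2,2,3)
reduced (well bottom): (2,2,3) with a≤c, −a<b≤a
well minimum |f| = |-2| = 2 (negative-definite)

2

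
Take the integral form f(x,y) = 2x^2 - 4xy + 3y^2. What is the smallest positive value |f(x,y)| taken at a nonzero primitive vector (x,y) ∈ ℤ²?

translate: b→0 (≡-4 mod 4), so (2,-4,3)→(2,0,1)
flip: (2,0,1)→(1,0,2)
reduced (well bottom): (1,0,2) with a≤c, −a<b≤a
well minimum = a = 1

1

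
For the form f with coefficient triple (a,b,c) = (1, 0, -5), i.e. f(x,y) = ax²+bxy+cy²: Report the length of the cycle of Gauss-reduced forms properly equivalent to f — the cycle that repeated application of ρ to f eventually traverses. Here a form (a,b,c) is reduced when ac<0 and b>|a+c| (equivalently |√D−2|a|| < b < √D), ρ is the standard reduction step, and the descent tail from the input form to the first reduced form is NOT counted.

D = 20, ⌊√D⌋ = 4
descent: ρ → (-5,0,1)
descent: ρ → (1,4,-1)  [lands on river]
river: ρ → (-1,4,1)
ρ-cycle length = 2 (tail of 2 descent steps not counted)

2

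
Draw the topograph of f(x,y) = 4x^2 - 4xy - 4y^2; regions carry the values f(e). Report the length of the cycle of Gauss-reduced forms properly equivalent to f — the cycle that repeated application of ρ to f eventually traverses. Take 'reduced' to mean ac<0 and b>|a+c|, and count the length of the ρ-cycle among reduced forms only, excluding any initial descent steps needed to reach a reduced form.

D = 80, ⌊√D⌋ = 8
descent: ρ → (-4,4,4)  [lands on river]
river: ρ → (4,4,-4)
ρ-cycle length = 2 (tail of 1 descent step not counted)

2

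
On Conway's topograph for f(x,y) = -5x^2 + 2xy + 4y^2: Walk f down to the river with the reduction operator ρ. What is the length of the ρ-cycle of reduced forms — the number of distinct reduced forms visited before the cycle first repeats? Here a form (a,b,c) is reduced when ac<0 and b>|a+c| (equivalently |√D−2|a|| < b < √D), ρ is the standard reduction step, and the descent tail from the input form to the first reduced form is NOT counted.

D = 84, ⌊√D⌋ = 9
river: ρ → (4,6,-3)
river: ρ → (-3,6,4)
river: ρ → (4,2,-5)
river: ρ → (-5,8,1)
river: ρ → (1,8,-5)
river: ρ → (-5,2,4)
ρ-cycle length = 6 (tail of 0 descent steps not counted)

6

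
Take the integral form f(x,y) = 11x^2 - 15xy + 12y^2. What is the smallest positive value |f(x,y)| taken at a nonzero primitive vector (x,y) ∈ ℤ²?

translate: b→7 (≡-15 mod 22), so (11,-15,12)→(11,7,8)
flip: (11,7,8)→(8,-7,11)
reduced (well bottom): (8,-7,11) with a≤c, −a<b≤a
well minimum = a = 8

8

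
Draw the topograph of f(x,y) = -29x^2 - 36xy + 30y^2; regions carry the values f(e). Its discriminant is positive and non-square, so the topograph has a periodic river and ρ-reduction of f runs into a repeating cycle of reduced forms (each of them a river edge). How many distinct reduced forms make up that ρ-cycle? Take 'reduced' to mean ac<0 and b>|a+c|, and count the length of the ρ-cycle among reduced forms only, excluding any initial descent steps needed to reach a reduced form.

D = 4776, ⌊√D⌋ = 69
descent: ρ → (30,36,-29)  [lands on river]
river: ρ → (-29,22,37)
river: ρ → (37,52,-14)
river: ρ → (-14,60,21)
river: ρ → (21,66,-5)
river: ρ → (-5,64,34)
river: ρ → (34,4,-35)
river: ρ → (-35,66,3)
river: ρ → (3,66,-35)
river: ρ → (-35,4,34)
river: ρ → (34,64,-5)
river: ρ → (-5,66,21)
river: ρ → (21,60,-14)
river: ρ → (-14,52,37)
river: ρ → (37,22,-29)
river: ρ → (-29,36,30)
river: ρ → (30,24,-35)
river: ρ → (-35,46,19)
river: ρ → (19,68,-2)
river: ρ → (-2,68,19)
river: ρ → (19,46,-35)
river: ρ → (-35,24,30)
ρ-cycle length = 22 (tail of 1 descent step not counted)

22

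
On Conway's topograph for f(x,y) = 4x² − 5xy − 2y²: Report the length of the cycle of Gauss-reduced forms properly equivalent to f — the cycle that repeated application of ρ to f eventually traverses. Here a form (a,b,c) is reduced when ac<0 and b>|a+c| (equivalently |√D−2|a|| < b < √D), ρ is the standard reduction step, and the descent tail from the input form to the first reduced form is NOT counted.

D = 57, ⌊√D⌋ = 7
descent: ρ → (-2,5,4)  [lands on river]
river: ρ → (4,3,-3)
river: ρ → (-3,3,4)
river: ρ → (4,5,-2)
river: ρ → (-2,7,1)
river: ρ → (1,7,-2)
ρ-cycle length = 6 (tail of 1 descent step not counted)

6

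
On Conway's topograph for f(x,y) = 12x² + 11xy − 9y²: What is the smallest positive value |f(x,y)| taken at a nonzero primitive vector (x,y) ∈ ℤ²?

river: ρ → (-9,7,14)
river: ρ → (14,21,-2)
river: ρ → (-2,23,3)
river: ρ → (3,19,-16)
river: ρ → (-16,13,6)
river: ρ → (6,23,-1)
river: ρ → (-1,23,6)
river: ρ → (6,13,-16)
river: ρ → (-16,19,3)
river: ρ → (3,23,-2)
river: ρ → (-2,21,14)
river: ρ → (14,7,-9)
river: ρ → (-9,11,12)
river: ρ → (12,13,-8)
river: ρ → (-8,19,6)
river: ρ → (6,17,-11)
river: ρ → (-11,5,12)
river: ρ → (12,19,-4)
river: ρ → (-4,21,7)
river: ρ → (7,21,-4)
river: ρ → (-4,19,12)
river: ρ → (12,5,-11)
river: ρ → (-11,17,6)
river: ρ → (6,19,-8)
river: ρ → (-8,13,12)
river: ρ → (12,11,-9)
closes: descent 0, river 26
min |a| on river = 1

1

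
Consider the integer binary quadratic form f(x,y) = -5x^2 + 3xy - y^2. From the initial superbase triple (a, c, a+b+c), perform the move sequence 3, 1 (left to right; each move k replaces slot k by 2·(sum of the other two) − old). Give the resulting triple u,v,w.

start (-5,-1,-3) = (f(1,0),f(0,1),f(1,1))
replace slot 3: 2·((-5)+(-1)) − (-3) = -9 → (-5,-1,-9)
replace slot 1: 2·((-1)+(-9)) − (-5) = -15 → (-15,-1,-9)

-15,-1,-9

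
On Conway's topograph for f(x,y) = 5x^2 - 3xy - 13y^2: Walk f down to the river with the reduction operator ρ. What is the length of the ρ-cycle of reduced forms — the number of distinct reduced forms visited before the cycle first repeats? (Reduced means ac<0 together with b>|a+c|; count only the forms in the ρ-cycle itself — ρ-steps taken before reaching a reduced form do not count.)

D = 269, ⌊√D⌋ = 16
descent: ρ → (-13,3,5)
descent: ρ → (5,7,-11)  [lands on river]
river: ρ → (-11,15,1)
river: ρ → (1,15,-11)
river: ρ → (-11,7,5)
river: ρ → (5,13,-5)
river: ρ → (-5,7,11)
river: ρ → (11,15,-1)
river: ρ → (-1,15,11)
river: ρ → (11,7,-5)
river: ρ → (-5,13,5)
ρ-cycle length = 10 (tail of 2 descent steps not counted)

10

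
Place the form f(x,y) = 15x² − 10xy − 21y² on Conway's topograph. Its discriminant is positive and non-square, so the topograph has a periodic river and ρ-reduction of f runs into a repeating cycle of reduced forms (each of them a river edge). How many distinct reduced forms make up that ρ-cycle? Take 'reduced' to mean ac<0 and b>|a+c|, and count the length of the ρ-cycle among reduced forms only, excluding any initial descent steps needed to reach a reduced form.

D = 1360, ⌊√D⌋ = 36
descent: ρ → (-21,10,15)  [lands on river]
river: ρ → (15,20,-16)
river: ρ → (-16,12,19)
river: ρ → (19,26,-9)
river: ρ → (-9,28,16)
river: ρ → (16,36,-1)
river: ρ → (-1,36,16)
river: ρ → (16,28,-9)
river: ρ → (-9,26,19)
river: ρ → (19,12,-16)
river: ρ → (-16,20,15)
river: ρ → (15,10,-21)
river: ρ → (-21,32,4)
river: ρ → (4,32,-21)
ρ-cycle length = 14 (tail of 1 descent step not counted)

14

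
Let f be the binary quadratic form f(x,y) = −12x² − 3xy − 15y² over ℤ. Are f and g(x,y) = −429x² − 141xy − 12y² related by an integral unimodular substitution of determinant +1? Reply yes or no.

D₁ = -711, D₂ = -711
f is negative-definite; reduce −f:
−f: reduced (well bottom): (12,3,15) with a≤c, −a<b≤a
flip sign back: reduced form of f is (-12,-3,-15)
g is negative-definite; reduce −g:
−g: flip: (429,141,12)→(12,-141,429)
−g: translate: b→3 (≡-141 mod 24), so (12,-141,429)→(12,3,15)
−g: reduced (well bottom): (12,3,15) with a≤c, −a<b≤a
flip sign back: reduced form of g is (-12,-3,-15)
reduced forms (-12, -3, -15) vs (-12, -3, -15) ⇒ equivalent

yes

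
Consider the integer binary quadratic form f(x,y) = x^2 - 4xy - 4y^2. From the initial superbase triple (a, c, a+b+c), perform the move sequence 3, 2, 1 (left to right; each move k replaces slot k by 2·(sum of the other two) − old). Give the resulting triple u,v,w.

start (1,-4,-7) = (f(1,0),f(0,1),f(1,1))
replace slot 3: 2·(1+(-4)) − (-7) = 1 → (1,-4,1)
replace slot 2: 2·(1+1) − (-4) = 8 → (1,8,1)
replace slot 1: 2·(8+1) − 1 = 17 → (17,8,1)

17,8,1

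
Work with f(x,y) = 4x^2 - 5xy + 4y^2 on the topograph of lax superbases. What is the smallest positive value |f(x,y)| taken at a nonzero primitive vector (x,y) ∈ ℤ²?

translate: b→3 (≡-5 mod 8), so (4,-5,4)→(4,3,3)
flip: (4,3,3)→(3,-3,4)
translate: b→3 (≡-3 mod 6), so (3,-3,4)→(3,3,4)
reduced (well bottom): (3,3,4) with a≤c, −a<b≤a
well minimum = a = 3

3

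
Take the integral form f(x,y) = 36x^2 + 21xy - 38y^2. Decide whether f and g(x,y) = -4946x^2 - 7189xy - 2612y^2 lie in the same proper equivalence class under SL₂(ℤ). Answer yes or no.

D₁ = 5913, D₂ = 5913
river cycle of f (length 36): (-38, 55, 19), (19, 59, -32), (-32, 69, 9), (9, 75, -8), (-8, 69, 36), (36, 75, -2), (-2, 73, 73), (73, 73, -2), (-2, 75, 36), (36, 69, -8), … (26 more)
river cycle of g (length 36): (-38, 55, 19), (19, 59, -32), (-32, 69, 9), (9, 75, -8), (-8, 69, 36), (36, 75, -2), (-2, 73, 73), (73, 73, -2), (-2, 75, 36), (36, 69, -8), … (26 more)
cycles coincide ⇒ equivalent

yes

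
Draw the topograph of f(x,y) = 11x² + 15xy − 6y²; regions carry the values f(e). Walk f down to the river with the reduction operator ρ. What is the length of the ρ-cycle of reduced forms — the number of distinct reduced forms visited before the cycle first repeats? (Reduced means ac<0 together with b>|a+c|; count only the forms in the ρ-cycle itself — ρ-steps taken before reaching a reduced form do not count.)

D = 489, ⌊√D⌋ = 22
river: ρ → (-6,21,2)
river: ρ → (2,19,-16)
river: ρ → (-16,13,5)
river: ρ → (5,17,-10)
river: ρ → (-10,3,12)
river: ρ → (12,21,-1)
river: ρ → (-1,21,12)
river: ρ → (12,3,-10)
river: ρ → (-10,17,5)
river: ρ → (5,13,-16)
river: ρ → (-16,19,2)
river: ρ → (2,21,-6)
river: ρ → (-6,15,11)
river: ρ → (11,7,-10)
river: ρ → (-10,13,8)
river: ρ → (8,19,-4)
river: ρ → (-4,21,3)
river: ρ → (3,21,-4)
river: ρ → (-4,19,8)
river: ρ → (8,13,-10)
river: ρ → (-10,7,11)
river: ρ → (11,15,-6)
ρ-cycle length = 22 (tail of 0 descent steps not counted)

22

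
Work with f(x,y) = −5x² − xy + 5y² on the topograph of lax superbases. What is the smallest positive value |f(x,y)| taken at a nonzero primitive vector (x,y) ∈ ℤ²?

descent: ρ → (5,1,-5)  [lands on river]
river: ρ → (-5,9,1)
river: ρ → (1,9,-5)
river: ρ → (-5,1,5)
river: ρ → (5,9,-1)
river: ρ → (-1,9,5)
closes: descent 1, river 6
min |a| on river = 1

1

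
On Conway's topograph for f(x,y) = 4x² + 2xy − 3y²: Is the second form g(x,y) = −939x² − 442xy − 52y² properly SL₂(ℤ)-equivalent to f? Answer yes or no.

D₁ = 52, D₂ = 52
river cycle of f (length 10): (-3, 4, 3), (3, 2, -4), (-4, 6, 1), (1, 6, -4), (-4, 2, 3), (3, 4, -3), (-3, 2, 4), (4, 6, -1), (-1, 6, 4), (4, 2, -3)
river cycle of g (length 10): (-3, 4, 3), (3, 2, -4), (-4, 6, 1), (1, 6, -4), (-4, 2, 3), (3, 4, -3), (-3, 2, 4), (4, 6, -1), (-1, 6, 4), (4, 2, -3)
cycles coincide ⇒ equivalent

yes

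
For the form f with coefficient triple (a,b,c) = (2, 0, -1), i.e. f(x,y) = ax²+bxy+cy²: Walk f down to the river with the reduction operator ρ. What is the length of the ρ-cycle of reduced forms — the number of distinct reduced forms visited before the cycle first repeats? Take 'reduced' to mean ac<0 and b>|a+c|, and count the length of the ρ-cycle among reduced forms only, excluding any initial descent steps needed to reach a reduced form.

D = 8, ⌊√D⌋ = 2
descent: ρ → (-1,2,1)  [lands on river]
river: ρ → (1,2,-1)
ρ-cycle length = 2 (tail of 1 descent step not counted)

2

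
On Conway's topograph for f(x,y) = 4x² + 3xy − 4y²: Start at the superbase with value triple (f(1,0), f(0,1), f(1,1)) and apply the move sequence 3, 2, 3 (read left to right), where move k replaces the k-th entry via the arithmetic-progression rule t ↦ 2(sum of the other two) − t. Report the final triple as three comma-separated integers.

start (4,-4,3) = (f(1,0),f(0,1),f(1,1))
replace slot 3: 2·(4+(-4)) − 3 = -3 → (4,-4,-3)
replace slot 2: 2·(4+(-3)) − (-4) = 6 → (4,6,-3)
replace slot 3: 2·(4+6) − (-3) = 23 → (4,6,23)

4,6,23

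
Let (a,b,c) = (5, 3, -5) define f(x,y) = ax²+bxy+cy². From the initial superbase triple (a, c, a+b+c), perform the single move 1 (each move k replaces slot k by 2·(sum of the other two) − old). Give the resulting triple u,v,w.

start (5,-5,3) = (f(1,0),f(0,1),f(1,1))
replace slot 1: 2·((-5)+3) − 5 = -9 → (-9,-5,3)

-9,-5,3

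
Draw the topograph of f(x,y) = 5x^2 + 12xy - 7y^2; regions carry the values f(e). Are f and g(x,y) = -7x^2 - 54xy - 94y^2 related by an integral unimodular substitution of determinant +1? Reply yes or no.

D₁ = 284, D₂ = 284
river cycle of f (length 8): (-7, 16, 1), (1, 16, -7), (-7, 12, 5), (5, 8, -11), (-11, 14, 2), (2, 14, -11), (-11, 8, 5), (5, 12, -7)
river cycle of g (length 8): (-7, 16, 1), (1, 16, -7), (-7, 12, 5), (5, 8, -11), (-11, 14, 2), (2, 14, -11), (-11, 8, 5), (5, 12, -7)
cycles coincide ⇒ equivalent

yes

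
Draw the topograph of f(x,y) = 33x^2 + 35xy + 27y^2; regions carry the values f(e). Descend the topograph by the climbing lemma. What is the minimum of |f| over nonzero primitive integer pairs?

translate: b→-31 (≡35 mod 66), so (33,35,27)→(33,-31,25)
flip: (33,-31,25)→(25,31,33)
translate: b→-19 (≡31 mod 50), so (25,31,33)→(25,-19,27)
reduced (well bottom): (25,-19,27) with a≤c, −a<b≤a
well minimum = a = 25

25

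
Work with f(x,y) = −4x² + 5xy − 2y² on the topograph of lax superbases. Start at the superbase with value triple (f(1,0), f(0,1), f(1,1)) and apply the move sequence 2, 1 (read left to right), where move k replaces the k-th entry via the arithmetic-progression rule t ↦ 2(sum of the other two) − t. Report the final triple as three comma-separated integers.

start (-4,-2,-1) = (f(1,0),f(0,1),f(1,1))
replace slot 2: 2·((-4)+(-1)) − (-2) = -8 → (-4,-8,-1)
replace slot 1: 2·((-8)+(-1)) − (-4) = -14 → (-14,-8,-1)

-14,-8,-1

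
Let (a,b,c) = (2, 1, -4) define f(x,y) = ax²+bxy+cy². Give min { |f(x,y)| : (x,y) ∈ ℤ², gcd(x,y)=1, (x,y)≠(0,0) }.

descent: ρ → (-4,-1,2)
descent: ρ → (2,5,-1)  [lands on river]
river: ρ → (-1,5,2)
river: ρ → (2,3,-3)
river: ρ → (-3,3,2)
closes: descent 2, river 4
min |a| on river = 1

1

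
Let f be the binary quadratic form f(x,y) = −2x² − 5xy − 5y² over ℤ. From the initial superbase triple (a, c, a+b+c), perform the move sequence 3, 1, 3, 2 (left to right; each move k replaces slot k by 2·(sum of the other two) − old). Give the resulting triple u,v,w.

start (-2,-5,-12) = (f(1,0),f(0,1),f(1,1))
replace slot 3: 2·((-2)+(-5)) − (-12) = -2 → (-2,-5,-2)
replace slot 1: 2·((-5)+(-2)) − (-2) = -12 → (-12,-5,-2)
replace slot 3: 2·((-12)+(-5)) − (-2) = -32 → (-12,-5,-32)
replace slot 2: 2·((-12)+(-32)) − (-5) = -83 → (-12,-83,-32)

-12,-83,-32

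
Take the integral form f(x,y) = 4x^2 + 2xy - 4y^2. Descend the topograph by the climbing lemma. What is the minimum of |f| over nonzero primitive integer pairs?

river: ρ → (-4,6,2)
river: ρ → (2,6,-4)
river: ρ → (-4,2,4)
river: ρ → (4,6,-2)
river: ρ → (-2,6,4)
river: ρ → (4,2,-4)
closes: descent 0, river 6
min |a| on river = 2

2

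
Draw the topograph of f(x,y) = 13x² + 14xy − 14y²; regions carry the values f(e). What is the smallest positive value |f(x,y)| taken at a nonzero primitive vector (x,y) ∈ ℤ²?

river: ρ → (-14,14,13)
river: ρ → (13,12,-15)
river: ρ → (-15,18,10)
river: ρ → (10,22,-11)
river: ρ → (-11,22,10)
river: ρ → (10,18,-15)
river: ρ → (-15,12,13)
river: ρ → (13,14,-14)
closes: descent 0, river 8
min |a| on river = 10

10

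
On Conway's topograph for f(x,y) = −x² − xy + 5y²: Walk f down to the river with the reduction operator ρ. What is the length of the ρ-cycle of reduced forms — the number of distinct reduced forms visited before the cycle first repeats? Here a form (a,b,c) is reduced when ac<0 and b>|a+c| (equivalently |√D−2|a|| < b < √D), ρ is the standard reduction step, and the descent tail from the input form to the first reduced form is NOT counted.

D = 21, ⌊√D⌋ = 4
descent: ρ → (5,1,-1)
descent: ρ → (-1,3,3)  [lands on river]
river: ρ → (3,3,-1)
ρ-cycle length = 2 (tail of 2 descent steps not counted)

2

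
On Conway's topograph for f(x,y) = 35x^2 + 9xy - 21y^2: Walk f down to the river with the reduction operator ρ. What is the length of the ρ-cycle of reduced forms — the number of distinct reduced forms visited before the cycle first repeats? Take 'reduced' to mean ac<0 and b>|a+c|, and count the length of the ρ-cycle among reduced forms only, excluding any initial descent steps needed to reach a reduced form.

D = 3021, ⌊√D⌋ = 54
descent: ρ → (-21,33,23)  [lands on river]
river: ρ → (23,13,-31)
river: ρ → (-31,49,5)
river: ρ → (5,51,-21)
ρ-cycle length = 4 (tail of 1 descent step not counted)

4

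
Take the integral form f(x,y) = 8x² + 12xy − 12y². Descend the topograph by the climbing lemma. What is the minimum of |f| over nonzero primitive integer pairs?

river: ρ → (-12,12,8)
river: ρ → (8,20,-4)
river: ρ → (-4,20,8)
river: ρ → (8,12,-12)
closes: descent 0, river 4
min |a| on river = 4

4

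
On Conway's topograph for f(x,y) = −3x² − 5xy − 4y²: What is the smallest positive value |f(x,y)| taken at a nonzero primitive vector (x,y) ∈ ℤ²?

translate: b→-1 (≡5 mod 6), so (3,5,4)→(3,-1,2)
flip: (3,-1,2)→(2,1,3)
reduced (well bottom): (2,1,3) with a≤c, −a<b≤a
well minimum |f| = |-2| = 2 (negative-definite)

2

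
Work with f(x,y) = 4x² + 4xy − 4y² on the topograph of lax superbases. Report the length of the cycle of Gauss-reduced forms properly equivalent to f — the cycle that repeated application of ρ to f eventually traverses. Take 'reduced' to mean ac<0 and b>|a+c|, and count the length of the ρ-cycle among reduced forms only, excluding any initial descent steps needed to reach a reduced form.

D = 80, ⌊√D⌋ = 8
river: ρ → (-4,4,4)
river: ρ → (4,4,-4)
ρ-cycle length = 2 (tail of 0 descent steps not counted)

2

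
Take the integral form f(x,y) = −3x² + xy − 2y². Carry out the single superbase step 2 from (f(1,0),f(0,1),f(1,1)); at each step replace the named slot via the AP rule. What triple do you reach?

start (-3,-2,-4) = (f(1,0),f(0,1),f(1,1))
replace slot 2: 2·((-3)+(-4)) − (-2) = -12 → (-3,-12,-4)

-3,-12,-4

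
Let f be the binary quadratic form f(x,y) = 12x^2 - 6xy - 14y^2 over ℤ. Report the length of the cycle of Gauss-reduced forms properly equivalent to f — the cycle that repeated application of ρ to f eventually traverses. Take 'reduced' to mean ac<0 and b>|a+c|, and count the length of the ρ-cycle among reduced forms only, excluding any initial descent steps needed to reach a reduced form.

D = 708, ⌊√D⌋ = 26
descent: ρ → (-14,6,12)  [lands on river]
river: ρ → (12,18,-8)
river: ρ → (-8,14,16)
river: ρ → (16,18,-6)
river: ρ → (-6,18,16)
river: ρ → (16,14,-8)
river: ρ → (-8,18,12)
river: ρ → (12,6,-14)
river: ρ → (-14,22,4)
river: ρ → (4,26,-2)
river: ρ → (-2,26,4)
river: ρ → (4,22,-14)
ρ-cycle length = 12 (tail of 1 descent step not counted)

12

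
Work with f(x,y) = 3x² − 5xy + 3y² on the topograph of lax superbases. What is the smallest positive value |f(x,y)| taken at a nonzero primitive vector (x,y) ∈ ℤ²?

translate: b→1 (≡-5 mod 6), so (3,-5,3)→(3,1,1)
flip: (3,1,1)→(1,-1,3)
translate: b→1 (≡-1 mod 2), so (1,-1,3)→(1,1,3)
reduced (well bottom): (1,1,3) with a≤c, −a<b≤a
well minimum = a = 1

1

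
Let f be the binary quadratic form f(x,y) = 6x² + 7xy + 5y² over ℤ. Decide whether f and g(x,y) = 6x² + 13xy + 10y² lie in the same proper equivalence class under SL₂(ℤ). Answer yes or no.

D₁ = -71, D₂ = -71
f: translate: b→-5 (≡7 mod 12), so (6,7,5)→(6,-5,4)
f: flip: (6,-5,4)→(4,5,6)
f: translate: b→-3 (≡5 mod 8), so (4,5,6)→(4,-3,5)
f: reduced (well bottom): (4,-3,5) with a≤c, −a<b≤a
g: translate: b→1 (≡13 mod 12), so (6,13,10)→(6,1,3)
g: flip: (6,1,3)→(3,-1,6)
g: reduced (well bottom): (3,-1,6) with a≤c, −a<b≤a
reduced forms (4, -3, 5) vs (3, -1, 6) ⇒ inequivalent

no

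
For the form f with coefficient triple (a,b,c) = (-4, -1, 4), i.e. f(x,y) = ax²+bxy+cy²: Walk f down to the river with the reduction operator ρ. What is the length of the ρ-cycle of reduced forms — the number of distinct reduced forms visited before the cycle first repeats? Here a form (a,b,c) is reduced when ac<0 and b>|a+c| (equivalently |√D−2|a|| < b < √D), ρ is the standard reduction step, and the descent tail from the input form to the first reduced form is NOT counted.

D = 65, ⌊√D⌋ = 8
descent: ρ → (4,1,-4)  [lands on river]
river: ρ → (-4,7,1)
river: ρ → (1,7,-4)
river: ρ → (-4,1,4)
river: ρ → (4,7,-1)
river: ρ → (-1,7,4)
ρ-cycle length = 6 (tail of 1 descent step not counted)

6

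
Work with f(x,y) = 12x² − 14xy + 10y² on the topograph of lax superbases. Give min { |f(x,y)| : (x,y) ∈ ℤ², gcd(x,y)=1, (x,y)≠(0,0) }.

translate: b→10 (≡-14 mod 24), so (12,-14,10)→(12,10,8)
flip: (12,10,8)→(8,-10,12)
translate: b→6 (≡-10 mod 16), so (8,-10,12)→(8,6,10)
reduced (well bottom): (8,6,10) with a≤c, −a<b≤a
well minimum = a = 8

8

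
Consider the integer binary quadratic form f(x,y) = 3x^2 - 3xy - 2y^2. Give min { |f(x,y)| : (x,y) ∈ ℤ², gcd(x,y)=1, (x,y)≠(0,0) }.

descent: ρ → (-2,3,3)  [lands on river]
river: ρ → (3,3,-2)
river: ρ → (-2,5,1)
river: ρ → (1,5,-2)
closes: descent 1, river 4
min |a| on river = 1

1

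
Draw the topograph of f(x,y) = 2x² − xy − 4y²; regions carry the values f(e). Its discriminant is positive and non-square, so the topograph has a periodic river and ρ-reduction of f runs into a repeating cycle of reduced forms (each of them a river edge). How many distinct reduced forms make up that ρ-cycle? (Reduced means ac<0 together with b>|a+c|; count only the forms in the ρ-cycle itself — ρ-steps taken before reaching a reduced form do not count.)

D = 33, ⌊√D⌋ = 5
descent: ρ → (-4,1,2)
descent: ρ → (2,3,-3)  [lands on river]
river: ρ → (-3,3,2)
river: ρ → (2,5,-1)
river: ρ → (-1,5,2)
ρ-cycle length = 4 (tail of 2 descent steps not counted)

4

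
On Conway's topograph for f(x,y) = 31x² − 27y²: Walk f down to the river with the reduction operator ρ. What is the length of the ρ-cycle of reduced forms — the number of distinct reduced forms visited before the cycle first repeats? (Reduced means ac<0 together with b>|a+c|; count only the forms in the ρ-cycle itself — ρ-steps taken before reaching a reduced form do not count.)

D = 3348, ⌊√D⌋ = 57
descent: ρ → (-27,54,4)  [lands on river]
river: ρ → (4,50,-53)
river: ρ → (-53,56,1)
river: ρ → (1,56,-53)
river: ρ → (-53,50,4)
river: ρ → (4,54,-27)
ρ-cycle length = 6 (tail of 1 descent step not counted)

6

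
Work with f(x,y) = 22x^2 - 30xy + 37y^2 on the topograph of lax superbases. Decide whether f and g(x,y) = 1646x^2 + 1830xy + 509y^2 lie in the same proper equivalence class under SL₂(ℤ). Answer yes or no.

D₁ = -2356, D₂ = -2356
f: translate: b→14 (≡-30 mod 44), so (22,-30,37)→(22,14,29)
f: reduced (well bottom): (22,14,29) with a≤c, −a<b≤a
g: translate: b→-1462 (≡1830 mod 3292), so (1646,1830,509)→(1646,-1462,325)
g: flip: (1646,-1462,325)→(325,1462,1646)
g: translate: b→162 (≡1462 mod 650), so (325,1462,1646)→(325,162,22)
g: flip: (325,162,22)→(22,-162,325)
g: translate: b→14 (≡-162 mod 44), so (22,-162,325)→(22,14,29)
g: reduced (well bottom): (22,14,29) with a≤c, −a<b≤a
reduced forms (22, 14, 29) vs (22, 14, 29) ⇒ equivalent

yes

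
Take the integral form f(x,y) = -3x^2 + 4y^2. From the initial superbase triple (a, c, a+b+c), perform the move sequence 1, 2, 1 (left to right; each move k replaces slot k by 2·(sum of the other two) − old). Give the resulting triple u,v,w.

start (-3,4,1) = (f(1,0),f(0,1),f(1,1))
replace slot 1: 2·(4+1) − (-3) = 13 → (13,4,1)
replace slot 2: 2·(13+1) − 4 = 24 → (13,24,1)
replace slot 1: 2·(24+1) − 13 = 37 → (37,24,1)

37,24,1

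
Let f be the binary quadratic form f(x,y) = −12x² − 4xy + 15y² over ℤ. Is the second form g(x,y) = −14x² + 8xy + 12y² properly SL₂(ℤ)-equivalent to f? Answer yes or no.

D₁ = 736, D₂ = 736
river cycle of f (length 12): (15, 4, -12), (-12, 20, 7), (7, 22, -9), (-9, 14, 15), (15, 16, -8), (-8, 16, 15), (15, 14, -9), (-9, 22, 7), (7, 20, -12), (-12, 4, 15), … (2 more)
river cycle of g (length 12): (12, 16, -10), (-10, 24, 4), (4, 24, -10), (-10, 16, 12), (12, 8, -14), (-14, 20, 6), (6, 16, -20), (-20, 24, 2), (2, 24, -20), (-20, 16, 6), … (2 more)
cycles differ ⇒ inequivalent

no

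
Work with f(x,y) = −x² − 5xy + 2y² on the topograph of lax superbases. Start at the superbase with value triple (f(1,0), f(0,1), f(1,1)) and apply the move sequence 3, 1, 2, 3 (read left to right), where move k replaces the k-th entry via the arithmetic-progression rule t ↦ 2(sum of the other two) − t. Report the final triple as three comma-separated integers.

start (-1,2,-4) = (f(1,0),f(0,1),f(1,1))
replace slot 3: 2·((-1)+2) − (-4) = 6 → (-1,2,6)
replace slot 1: 2·(2+6) − (-1) = 17 → (17,2,6)
replace slot 2: 2·(17+6) − 2 = 44 → (17,44,6)
replace slot 3: 2·(17+44) − 6 = 116 → (17,44,116)

17,44,116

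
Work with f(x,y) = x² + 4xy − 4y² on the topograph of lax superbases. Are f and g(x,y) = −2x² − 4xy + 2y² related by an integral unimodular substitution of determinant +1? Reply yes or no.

D₁ = 32, D₂ = 32
river cycle of f (length 2): (-4, 4, 1), (1, 4, -4)
river cycle of g (length 2): (2, 4, -2), (-2, 4, 2)
cycles differ ⇒ inequivalent

no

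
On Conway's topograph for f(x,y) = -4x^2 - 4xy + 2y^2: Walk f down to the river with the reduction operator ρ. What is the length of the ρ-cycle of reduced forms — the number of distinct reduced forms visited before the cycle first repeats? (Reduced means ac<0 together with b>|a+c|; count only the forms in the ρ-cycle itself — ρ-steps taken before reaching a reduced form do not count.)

D = 48, ⌊√D⌋ = 6
descent: ρ → (2,4,-4)  [lands on river]
river: ρ → (-4,4,2)
ρ-cycle length = 2 (tail of 1 descent step not counted)

2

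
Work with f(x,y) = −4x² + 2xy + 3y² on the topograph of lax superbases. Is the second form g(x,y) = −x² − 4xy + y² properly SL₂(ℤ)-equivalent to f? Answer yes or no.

D₁ = 52, D₂ = 20
discriminants differ ⇒ not SL₂(ℤ)-equivalent

no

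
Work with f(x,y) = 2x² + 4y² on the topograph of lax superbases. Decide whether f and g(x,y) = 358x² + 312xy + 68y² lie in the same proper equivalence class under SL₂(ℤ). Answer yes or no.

D₁ = -32, D₂ = -32
f: reduced (well bottom): (2,0,4) with a≤c, −a<b≤a
g: flip: (358,312,68)→(68,-312,358)
g: translate: b→-40 (≡-312 mod 136), so (68,-312,358)→(68,-40,6)
g: flip: (68,-40,6)→(6,40,68)
g: translate: b→4 (≡40 mod 12), so (6,40,68)→(6,4,2)
g: flip: (6,4,2)→(2,-4,6)
g: translate: b→0 (≡-4 mod 4), so (2,-4,6)→(2,0,4)
g: reduced (well bottom): (2,0,4) with a≤c, −a<b≤a
reduced forms (2, 0, 4) vs (2, 0, 4) ⇒ equivalent

yes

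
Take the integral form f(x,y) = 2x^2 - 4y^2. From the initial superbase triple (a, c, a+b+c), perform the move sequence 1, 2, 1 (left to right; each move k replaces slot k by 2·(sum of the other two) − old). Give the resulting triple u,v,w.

start (2,-4,-2) = (f(1,0),f(0,1),f(1,1))
replace slot 1: 2·((-4)+(-2)) − 2 = -14 → (-14,-4,-2)
replace slot 2: 2·((-14)+(-2)) − (-4) = -28 → (-14,-28,-2)
replace slot 1: 2·((-28)+(-2)) − (-14) = -46 → (-46,-28,-2)

-46,-28,-2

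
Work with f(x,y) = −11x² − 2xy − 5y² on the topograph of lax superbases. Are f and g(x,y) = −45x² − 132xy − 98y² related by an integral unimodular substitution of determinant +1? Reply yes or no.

D₁ = -216, D₂ = -216
f is negative-definite; reduce −f:
−f: flip: (11,2,5)→(5,-2,11)
−f: reduced (well bottom): (5,-2,11) with a≤c, −a<b≤a
flip sign back: reduced form of f is (-5,2,-11)
g is negative-definite; reduce −g:
−g: translate: b→42 (≡132 mod 90), so (45,132,98)→(45,42,11)
−g: flip: (45,42,11)→(11,-42,45)
−g: translate: b→2 (≡-42 mod 22), so (11,-42,45)→(11,2,5)
−g: flip: (11,2,5)→(5,-2,11)
−g: reduced (well bottom): (5,-2,11) with a≤c, −a<b≤a
flip sign back: reduced form of g is (-5,2,-11)
reduced forms (-5, 2, -11) vs (-5, 2, -11) ⇒ equivalent

yes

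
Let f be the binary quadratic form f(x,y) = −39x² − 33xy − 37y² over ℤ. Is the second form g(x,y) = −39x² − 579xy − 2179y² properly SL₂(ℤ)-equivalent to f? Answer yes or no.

D₁ = -4683, D₂ = -4683
f is negative-definite; reduce −f:
−f: flip: (39,33,37)→(37,-33,39)
−f: reduced (well bottom): (37,-33,39) with a≤c, −a<b≤a
flip sign back: reduced form of f is (-37,33,-39)
g is negative-definite; reduce −g:
−g: translate: b→33 (≡579 mod 78), so (39,579,2179)→(39,33,37)
−g: flip: (39,33,37)→(37,-33,39)
−g: reduced (well bottom): (37,-33,39) with a≤c, −a<b≤a
flip sign back: reduced form of g is (-37,33,-39)
reduced forms (-37, 33, -39) vs (-37, 33, -39) ⇒ equivalent

yes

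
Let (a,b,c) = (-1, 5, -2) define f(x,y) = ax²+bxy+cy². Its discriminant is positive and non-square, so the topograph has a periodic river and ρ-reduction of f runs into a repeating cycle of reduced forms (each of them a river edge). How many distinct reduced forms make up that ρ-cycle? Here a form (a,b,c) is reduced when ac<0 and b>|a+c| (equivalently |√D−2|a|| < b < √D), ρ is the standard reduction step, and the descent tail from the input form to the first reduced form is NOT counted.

D = 17, ⌊√D⌋ = 4
descent: ρ → (-2,3,1)  [lands on river]
river: ρ → (1,3,-2)
river: ρ → (-2,1,2)
river: ρ → (2,3,-1)
river: ρ → (-1,3,2)
river: ρ → (2,1,-2)
ρ-cycle length = 6 (tail of 1 descent step not counted)

6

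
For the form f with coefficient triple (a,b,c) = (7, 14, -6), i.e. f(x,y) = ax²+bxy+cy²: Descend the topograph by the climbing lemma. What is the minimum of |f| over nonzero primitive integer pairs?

river: ρ → (-6,10,11)
river: ρ → (11,12,-5)
river: ρ → (-5,18,2)
river: ρ → (2,18,-5)
river: ρ → (-5,12,11)
river: ρ → (11,10,-6)
river: ρ → (-6,14,7)
river: ρ → (7,14,-6)
closes: descent 0, river 8
min |a| on river = 2

2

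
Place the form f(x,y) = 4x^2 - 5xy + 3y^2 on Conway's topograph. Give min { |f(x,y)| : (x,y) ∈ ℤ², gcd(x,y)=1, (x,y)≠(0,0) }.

translate: b→3 (≡-5 mod 8), so (4,-5,3)→(4,3,2)
flip: (4,3,2)→(2,-3,4)
translate: b→1 (≡-3 mod 4), so (2,-3,4)→(2,1,3)
reduced (well bottom): (2,1,3) with a≤c, −a<b≤a
well minimum = a = 2

2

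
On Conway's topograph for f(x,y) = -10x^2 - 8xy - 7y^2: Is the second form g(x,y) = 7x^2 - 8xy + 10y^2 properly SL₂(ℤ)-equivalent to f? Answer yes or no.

D₁ = -216, D₂ = -216
f is negative-definite; reduce −f:
−f: flip: (10,8,7)→(7,-8,10)
−f: translate: b→6 (≡-8 mod 14), so (7,-8,10)→(7,6,9)
−f: reduced (well bottom): (7,6,9) with a≤c, −a<b≤a
flip sign back: reduced form of f is (-7,-6,-9)
g: translate: b→6 (≡-8 mod 14), so (7,-8,10)→(7,6,9)
g: reduced (well bottom): (7,6,9) with a≤c, −a<b≤a
reduced forms (-7, -6, -9) vs (7, 6, 9) ⇒ inequivalent

no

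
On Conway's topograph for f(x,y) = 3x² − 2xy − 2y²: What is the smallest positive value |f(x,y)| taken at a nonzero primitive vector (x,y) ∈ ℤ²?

descent: ρ → (-2,2,3)  [lands on river]
river: ρ → (3,4,-1)
river: ρ → (-1,4,3)
river: ρ → (3,2,-2)
closes: descent 1, river 4
min |a| on river = 1

1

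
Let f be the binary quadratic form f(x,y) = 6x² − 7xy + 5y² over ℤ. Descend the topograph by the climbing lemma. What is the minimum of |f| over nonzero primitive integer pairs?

translate: b→5 (≡-7 mod 12), so (6,-7,5)→(6,5,4)
flip: (6,5,4)→(4,-5,6)
translate: b→3 (≡-5 mod 8), so (4,-5,6)→(4,3,5)
reduced (well bottom): (4,3,5) with a≤c, −a<b≤a
well minimum = a = 4

4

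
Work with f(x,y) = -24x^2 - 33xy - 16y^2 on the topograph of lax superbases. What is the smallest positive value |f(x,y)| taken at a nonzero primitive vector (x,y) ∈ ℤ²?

translate: b→-15 (≡33 mod 48), so (24,33,16)→(24,-15,7)
flip: (24,-15,7)→(7,15,24)
translate: b→1 (≡15 mod 14), so (7,15,24)→(7,1,16)
reduced (well bottom): (7,1,16) with a≤c, −a<b≤a
well minimum |f| = |-7| = 7 (negative-definite)

7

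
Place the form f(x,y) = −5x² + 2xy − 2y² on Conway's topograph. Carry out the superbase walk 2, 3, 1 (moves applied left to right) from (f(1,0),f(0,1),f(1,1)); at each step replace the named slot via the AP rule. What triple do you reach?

start (-5,-2,-5) = (f(1,0),f(0,1),f(1,1))
replace slot 2: 2·((-5)+(-5)) − (-2) = -18 → (-5,-18,-5)
replace slot 3: 2·((-5)+(-18)) − (-5) = -41 → (-5,-18,-41)
replace slot 1: 2·((-18)+(-41)) − (-5) = -113 → (-113,-18,-41)

-113,-18,-41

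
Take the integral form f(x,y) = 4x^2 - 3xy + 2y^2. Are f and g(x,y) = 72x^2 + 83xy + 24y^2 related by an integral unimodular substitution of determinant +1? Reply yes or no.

D₁ = -23, D₂ = -23
f: flip: (4,-3,2)→(2,3,4)
f: translate: b→-1 (≡3 mod 4), so (2,3,4)→(2,-1,3)
f: reduced (well bottom): (2,-1,3) with a≤c, −a<b≤a
g: translate: b→-61 (≡83 mod 144), so (72,83,24)→(72,-61,13)
g: flip: (72,-61,13)→(13,61,72)
g: translate: b→9 (≡61 mod 26), so (13,61,72)→(13,9,2)
g: flip: (13,9,2)→(2,-9,13)
g: translate: b→-1 (≡-9 mod 4), so (2,-9,13)→(2,-1,3)
g: reduced (well bottom): (2,-1,3) with a≤c, −a<b≤a
reduced forms (2, -1, 3) vs (2, -1, 3) ⇒ equivalent

yes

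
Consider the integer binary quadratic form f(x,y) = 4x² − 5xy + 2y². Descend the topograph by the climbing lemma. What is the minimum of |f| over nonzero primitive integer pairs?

translate: b→3 (≡-5 mod 8), so (4,-5,2)→(4,3,1)
flip: (4,3,1)→(1,-3,4)
translate: b→1 (≡-3 mod 2), so (1,-3,4)→(1,1,2)
reduced (well bottom): (1,1,2) with a≤c, −a<b≤a
well minimum = a = 1

1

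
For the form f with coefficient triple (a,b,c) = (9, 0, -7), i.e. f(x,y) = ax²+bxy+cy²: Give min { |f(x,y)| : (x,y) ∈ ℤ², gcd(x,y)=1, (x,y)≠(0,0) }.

descent: ρ → (-7,14,2)  [lands on river]
river: ρ → (2,14,-7)
closes: descent 1, river 2
min |a| on river = 2

2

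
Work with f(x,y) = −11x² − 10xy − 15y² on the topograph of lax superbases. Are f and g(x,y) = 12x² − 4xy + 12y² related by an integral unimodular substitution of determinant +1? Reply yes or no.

D₁ = -560, D₂ = -560
f is negative-definite; reduce −f:
−f: reduced (well bottom): (11,10,15) with a≤c, −a<b≤a
flip sign back: reduced form of f is (-11,-10,-15)
g: flip: (12,-4,12)→(12,4,12)
g: reduced (well bottom): (12,4,12) with a≤c, −a<b≤a
reduced forms (-11, -10, -15) vs (12, 4, 12) ⇒ inequivalent

no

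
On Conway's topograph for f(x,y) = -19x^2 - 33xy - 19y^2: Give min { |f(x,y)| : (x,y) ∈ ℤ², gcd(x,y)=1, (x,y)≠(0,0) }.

translate: b→-5 (≡33 mod 38), so (19,33,19)→(19,-5,5)
flip: (19,-5,5)→(5,5,19)
reduced (well bottom): (5,5,19) with a≤c, −a<b≤a
well minimum |f| = |-5| = 5 (negative-definite)

5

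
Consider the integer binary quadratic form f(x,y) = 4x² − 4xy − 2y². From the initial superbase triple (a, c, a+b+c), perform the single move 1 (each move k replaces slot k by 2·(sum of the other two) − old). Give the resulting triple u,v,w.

start (4,-2,-2) = (f(1,0),f(0,1),f(1,1))
replace slot 1: 2·((-2)+(-2)) − 4 = -12 → (-12,-2,-2)

-12,-2,-2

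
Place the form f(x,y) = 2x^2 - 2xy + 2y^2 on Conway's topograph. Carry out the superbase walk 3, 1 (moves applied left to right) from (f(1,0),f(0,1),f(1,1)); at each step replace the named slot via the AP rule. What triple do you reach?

start (2,2,2) = (f(1,0),f(0,1),f(1,1))
replace slot 3: 2·(2+2) − 2 = 6 → (2,2,6)
replace slot 1: 2·(2+6) − 2 = 14 → (14,2,6)

14,2,6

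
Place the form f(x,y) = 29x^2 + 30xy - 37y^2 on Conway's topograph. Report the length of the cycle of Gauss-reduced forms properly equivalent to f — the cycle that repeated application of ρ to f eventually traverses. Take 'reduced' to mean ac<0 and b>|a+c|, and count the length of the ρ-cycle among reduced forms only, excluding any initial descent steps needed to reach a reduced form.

D = 5192, ⌊√D⌋ = 72
river: ρ → (-37,44,22)
river: ρ → (22,44,-37)
river: ρ → (-37,30,29)
river: ρ → (29,28,-38)
river: ρ → (-38,48,19)
river: ρ → (19,66,-11)
river: ρ → (-11,66,19)
river: ρ → (19,48,-38)
river: ρ → (-38,28,29)
river: ρ → (29,30,-37)
ρ-cycle length = 10 (tail of 0 descent steps not counted)

10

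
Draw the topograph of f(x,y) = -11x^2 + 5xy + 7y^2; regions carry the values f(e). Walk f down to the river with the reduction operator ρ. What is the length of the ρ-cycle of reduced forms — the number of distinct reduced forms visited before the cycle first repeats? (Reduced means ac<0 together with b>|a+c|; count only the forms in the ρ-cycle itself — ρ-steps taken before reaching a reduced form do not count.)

D = 333, ⌊√D⌋ = 18
river: ρ → (7,9,-9)
river: ρ → (-9,9,7)
river: ρ → (7,5,-11)
river: ρ → (-11,17,1)
river: ρ → (1,17,-11)
river: ρ → (-11,5,7)
ρ-cycle length = 6 (tail of 0 descent steps not counted)

6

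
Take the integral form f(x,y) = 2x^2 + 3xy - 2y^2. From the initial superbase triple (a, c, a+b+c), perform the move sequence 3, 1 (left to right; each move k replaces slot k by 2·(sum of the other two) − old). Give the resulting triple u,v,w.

start (2,-2,3) = (f(1,0),f(0,1),f(1,1))
replace slot 3: 2·(2+(-2)) − 3 = -3 → (2,-2,-3)
replace slot 1: 2·((-2)+(-3)) − 2 = -12 → (-12,-2,-3)

-12,-2,-3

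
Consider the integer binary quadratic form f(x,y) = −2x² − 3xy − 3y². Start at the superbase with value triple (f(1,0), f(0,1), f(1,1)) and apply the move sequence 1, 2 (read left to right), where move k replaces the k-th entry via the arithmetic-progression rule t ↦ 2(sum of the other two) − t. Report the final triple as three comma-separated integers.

start (-2,-3,-8) = (f(1,0),f(0,1),f(1,1))
replace slot 1: 2·((-3)+(-8)) − (-2) = -20 → (-20,-3,-8)
replace slot 2: 2·((-20)+(-8)) − (-3) = -53 → (-20,-53,-8)

-20,-53,-8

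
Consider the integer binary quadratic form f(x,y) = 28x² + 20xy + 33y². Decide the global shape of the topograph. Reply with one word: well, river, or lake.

D = b²−4ac = 20² − 4·28·33 = -3296
D < 0 ⇒ definite ⇒ every region one sign ⇒ single well

well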